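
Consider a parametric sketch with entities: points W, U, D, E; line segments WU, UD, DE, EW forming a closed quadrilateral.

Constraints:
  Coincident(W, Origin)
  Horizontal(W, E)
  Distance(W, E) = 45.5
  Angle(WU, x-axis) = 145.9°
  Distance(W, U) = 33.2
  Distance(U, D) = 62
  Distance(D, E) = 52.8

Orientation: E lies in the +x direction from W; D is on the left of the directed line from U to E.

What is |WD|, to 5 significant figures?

55.873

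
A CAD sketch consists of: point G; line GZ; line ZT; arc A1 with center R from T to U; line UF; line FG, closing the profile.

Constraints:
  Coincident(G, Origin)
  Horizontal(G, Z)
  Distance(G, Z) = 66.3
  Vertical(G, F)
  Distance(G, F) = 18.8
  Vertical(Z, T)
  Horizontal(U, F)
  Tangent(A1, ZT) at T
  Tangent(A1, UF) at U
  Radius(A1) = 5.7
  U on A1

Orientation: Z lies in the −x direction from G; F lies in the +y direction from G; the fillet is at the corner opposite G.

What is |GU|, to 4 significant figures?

63.45

The virtual corner opposite G is at (-66.30, 18.80). Since A1 is tangent to ZT there, RT ⟂ ZT and A1 meets UF tangentially, so RU is at right angles to UF, with radius 5.7, so the center R sits 5.7 in from both sides at R = (-60.60, 13.10). That places the tangent points at T = (-66.30, 13.10) on ZT and U = (-60.60, 18.80) on UF. Then |GU| = |U − G| = 63.45.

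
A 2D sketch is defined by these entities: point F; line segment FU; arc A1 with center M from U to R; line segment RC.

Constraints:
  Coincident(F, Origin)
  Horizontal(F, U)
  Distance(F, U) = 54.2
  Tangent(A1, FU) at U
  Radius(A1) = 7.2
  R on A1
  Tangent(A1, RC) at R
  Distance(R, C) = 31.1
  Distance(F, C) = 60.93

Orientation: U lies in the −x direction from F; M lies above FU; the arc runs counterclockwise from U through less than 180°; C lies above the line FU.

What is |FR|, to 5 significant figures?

47.560

Checks: F = (0.00, 0.00) ✓; |MU| = 7.200 ✓; |MR| = 7.200 ✓; ∠(MR, RC) = 90.00° ✓; |RC| = 31.10 ✓; |FC| = 60.93 ✓.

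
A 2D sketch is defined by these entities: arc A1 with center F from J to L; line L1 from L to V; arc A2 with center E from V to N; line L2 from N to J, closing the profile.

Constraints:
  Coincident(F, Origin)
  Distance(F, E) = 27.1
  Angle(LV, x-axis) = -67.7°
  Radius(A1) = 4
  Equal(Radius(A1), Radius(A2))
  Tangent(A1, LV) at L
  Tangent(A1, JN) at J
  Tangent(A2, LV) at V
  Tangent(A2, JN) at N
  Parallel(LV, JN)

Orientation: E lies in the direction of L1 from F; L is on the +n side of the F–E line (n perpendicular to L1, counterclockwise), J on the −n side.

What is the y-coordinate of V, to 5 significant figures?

-23.555

The slot axis is L1's direction at -67.7°, so u = (cos -67.7°, sin -67.7°) = (0.37946, -0.92521) and n = (−sin -67.7°, cos -67.7°) = (0.92521, 0.37946). F is at the origin and E lies 27.1 along u from F, so E = 27.1·u = (10.283, -25.073). Tangency of A1 to both parallel lines with radius 4.0 puts L and J at F ± 4.0·n: L = (3.7008, 1.5178), J = (-3.7008, -1.5178). Equal radii place V and N the same way about E: V = E + 4.0·n = (13.984, -23.555), N = E − 4.0·n = (6.5824, -26.591). So V.y = -23.555.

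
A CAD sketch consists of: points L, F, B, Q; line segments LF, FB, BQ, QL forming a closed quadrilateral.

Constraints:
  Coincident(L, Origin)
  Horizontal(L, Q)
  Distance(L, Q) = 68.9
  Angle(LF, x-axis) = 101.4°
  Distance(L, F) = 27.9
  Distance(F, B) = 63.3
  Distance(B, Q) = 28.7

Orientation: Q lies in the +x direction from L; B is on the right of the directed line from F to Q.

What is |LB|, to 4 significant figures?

45.19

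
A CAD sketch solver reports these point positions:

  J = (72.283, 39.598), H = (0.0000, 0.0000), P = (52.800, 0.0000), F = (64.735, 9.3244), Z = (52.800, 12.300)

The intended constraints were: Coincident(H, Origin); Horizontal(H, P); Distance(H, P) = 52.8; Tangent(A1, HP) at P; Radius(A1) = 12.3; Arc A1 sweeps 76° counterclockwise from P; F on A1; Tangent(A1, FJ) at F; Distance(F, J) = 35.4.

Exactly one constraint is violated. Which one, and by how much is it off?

Distance(F, J) = 35.4 — off by 4.20.

H = (0.00, 0.00) ✓; H.y = 0.00, P.y = 0.00 ✓; |HP| = 52.80 ✓; ∠(ZP, PH) = 90.00° ✓; |ZP| = 12.30 ✓; bearing(Z→F) − bearing(Z→P) = 76.00° ✓; |ZF| = 12.30 ✓; ∠(ZF, FJ) = 90.00° ✓; |FJ| = 31.20 ✗.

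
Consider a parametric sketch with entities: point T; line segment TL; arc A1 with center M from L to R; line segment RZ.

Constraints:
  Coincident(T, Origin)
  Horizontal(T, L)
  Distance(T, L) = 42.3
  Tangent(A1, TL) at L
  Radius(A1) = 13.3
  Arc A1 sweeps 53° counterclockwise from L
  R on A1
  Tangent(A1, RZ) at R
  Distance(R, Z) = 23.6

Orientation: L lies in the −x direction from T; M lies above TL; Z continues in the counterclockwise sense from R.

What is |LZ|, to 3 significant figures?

34.6

On A1, L sits at bearing -90° from M; a 53° counterclockwise sweep puts R at bearing -37°, so R = M + 13.3·(cos -37°, sin -37°) = (-31.7, 5.30). The tangent condition forces MR to be normal to RZ, so RZ runs along (−sin -37°, cos -37°); with |RZ| = 23.6, Z = (-17.5, 24.1). Then |LZ| = |Z − L| = 34.6.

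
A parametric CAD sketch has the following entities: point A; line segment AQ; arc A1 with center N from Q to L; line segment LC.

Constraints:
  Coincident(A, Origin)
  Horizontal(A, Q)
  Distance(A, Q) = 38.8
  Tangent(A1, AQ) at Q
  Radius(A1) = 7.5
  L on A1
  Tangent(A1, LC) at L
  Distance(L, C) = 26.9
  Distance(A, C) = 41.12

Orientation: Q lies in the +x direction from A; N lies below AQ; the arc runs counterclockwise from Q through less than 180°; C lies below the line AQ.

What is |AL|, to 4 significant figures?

32.02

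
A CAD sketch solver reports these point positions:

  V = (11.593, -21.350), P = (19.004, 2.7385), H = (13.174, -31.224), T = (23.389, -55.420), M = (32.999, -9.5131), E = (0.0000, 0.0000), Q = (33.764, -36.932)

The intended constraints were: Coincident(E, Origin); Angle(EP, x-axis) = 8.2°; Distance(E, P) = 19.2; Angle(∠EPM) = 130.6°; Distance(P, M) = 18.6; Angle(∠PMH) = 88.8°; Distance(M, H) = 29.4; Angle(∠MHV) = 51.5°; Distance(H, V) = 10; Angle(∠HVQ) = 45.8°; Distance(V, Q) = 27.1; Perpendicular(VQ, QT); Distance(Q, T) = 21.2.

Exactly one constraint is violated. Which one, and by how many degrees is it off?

Perpendicular(VQ, QT) — off by 5.80°.

E = (0.00, 0.00) ✓; EP at 8.200° ✓; |EP| = 19.20 ✓; ∠EPM = 130.6° ✓; |PM| = 18.60 ✓; ∠PMH = 88.80° ✓; |MH| = 29.40 ✓; ∠MHV = 51.50° ✓; |HV| = 10.00 ✓; ∠HVQ = 45.80° ✓; |VQ| = 27.10 ✓; ∠(VQ, QT) = 84.20° ✗; |QT| = 21.20 ✓.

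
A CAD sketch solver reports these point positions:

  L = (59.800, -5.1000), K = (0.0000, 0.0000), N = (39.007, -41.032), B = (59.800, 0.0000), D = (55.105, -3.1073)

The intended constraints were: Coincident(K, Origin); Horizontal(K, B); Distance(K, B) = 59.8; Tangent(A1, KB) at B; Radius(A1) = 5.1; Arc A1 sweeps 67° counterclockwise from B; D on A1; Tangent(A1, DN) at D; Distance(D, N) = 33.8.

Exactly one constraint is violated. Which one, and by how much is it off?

Distance(D, N) = 33.8 — off by 7.40.

K = (0.00, 0.00) ✓; K.y = 0.00, B.y = 0.00 ✓; |KB| = 59.80 ✓; ∠(LB, BK) = 90.00° ✓; |LB| = 5.100 ✓; bearing(L→D) − bearing(L→B) = 67.00° ✓; |LD| = 5.100 ✓; ∠(LD, DN) = 90.00° ✓; |DN| = 41.20 ✗.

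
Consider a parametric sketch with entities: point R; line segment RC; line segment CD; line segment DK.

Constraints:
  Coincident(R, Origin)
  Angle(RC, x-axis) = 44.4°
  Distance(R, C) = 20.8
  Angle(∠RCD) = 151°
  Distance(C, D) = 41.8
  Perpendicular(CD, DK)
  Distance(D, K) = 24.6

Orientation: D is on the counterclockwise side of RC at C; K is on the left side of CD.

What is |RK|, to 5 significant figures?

61.723

∠RCD = 151.0°, so CD runs at 44.4° + (180° − 151.0°) = 73.400° from the x-axis; with |CD| = 41.8, D = C + 41.8·(cos 73.400°, sin 73.400°) = (26.803, 54.611). CD is perpendicular to DK; with |DK| = 24.6 on the left of CD, K = D + 24.6·(-0.95832, 0.28569) = (3.2281, 61.639). Then |RK| = |K − R| = 61.723.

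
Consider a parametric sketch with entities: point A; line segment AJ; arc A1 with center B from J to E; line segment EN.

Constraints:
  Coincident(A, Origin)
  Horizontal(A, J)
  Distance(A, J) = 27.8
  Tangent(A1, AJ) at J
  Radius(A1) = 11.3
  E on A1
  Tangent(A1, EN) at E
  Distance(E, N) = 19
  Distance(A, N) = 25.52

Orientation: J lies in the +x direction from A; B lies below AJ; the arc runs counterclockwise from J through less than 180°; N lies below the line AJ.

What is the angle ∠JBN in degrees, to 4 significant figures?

124.1°

Checks: |BE| = 11.30 ✓; ∠(BE, EN) = 90.00° ✓; |EN| = 19.00 ✓; |AN| = 25.52 ✓.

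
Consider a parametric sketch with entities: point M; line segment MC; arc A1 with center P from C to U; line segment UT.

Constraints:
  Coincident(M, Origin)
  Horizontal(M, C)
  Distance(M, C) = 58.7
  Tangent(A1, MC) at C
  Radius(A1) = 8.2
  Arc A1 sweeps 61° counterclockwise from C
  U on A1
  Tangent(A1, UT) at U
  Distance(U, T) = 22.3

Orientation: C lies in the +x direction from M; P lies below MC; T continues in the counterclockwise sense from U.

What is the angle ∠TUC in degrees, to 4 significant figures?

149.5°

M is at the origin; MC is horizontal with |MC| = 58.7 and C on the +x side, so C = (58.70, 0.000). A1 meets MC tangentially, so PC is at right angles to MC, so P = C + (0, -8.2) = (58.70, -8.200). On A1, C sits at bearing 90° from P; a 61° counterclockwise sweep puts U at bearing 151°, so U = P + 8.2·(cos 151°, sin 151°) = (51.53, -4.225). The tangent condition forces PU to be normal to UT, so UT runs along (−sin 151°, cos 151°); with |UT| = 22.3, T = (40.72, -23.73). Then cos ∠TUC = UT·UC / (|UT||UC|), giving 149.5°.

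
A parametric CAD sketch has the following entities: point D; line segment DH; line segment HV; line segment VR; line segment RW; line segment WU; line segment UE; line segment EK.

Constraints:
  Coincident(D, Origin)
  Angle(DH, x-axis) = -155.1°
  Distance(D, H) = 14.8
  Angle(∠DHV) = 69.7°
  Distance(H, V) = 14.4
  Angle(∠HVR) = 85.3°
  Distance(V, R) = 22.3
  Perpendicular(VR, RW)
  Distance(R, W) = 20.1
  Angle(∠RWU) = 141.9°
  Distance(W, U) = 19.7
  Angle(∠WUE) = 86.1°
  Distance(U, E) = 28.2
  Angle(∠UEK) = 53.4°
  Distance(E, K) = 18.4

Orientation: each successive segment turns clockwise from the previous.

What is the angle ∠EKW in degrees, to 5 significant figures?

143.68°

D is at the origin; DH runs at -155.1° with length 14.8, so H = (-13.424, -6.2313). ∠DHV = 69.7° gives HV at 94.600° from the x-axis; with |HV| = 14.4, V = (-14.579, 8.1223). ∠HVR = 85.3° gives VR at -0.10000° from the x-axis; with |VR| = 22.3, R = (7.7209, 8.0834). VR ⟂ RW, so RW runs at -90.100°; with |RW| = 20.1, W = (7.6858, -12.017). ∠RWU = 141.9° gives WU at -128.20° from the x-axis; with |WU| = 19.7, U = (-4.4969, -27.498). ∠WUE = 86.1° gives UE at 137.90° from the x-axis; with |UE| = 28.2, E = (-25.421, -8.5920). ∠UEK = 53.4° gives EK at 11.300° from the x-axis; with |EK| = 18.4, K = (-7.3773, -4.9865). Then cos ∠EKW = KE·KW / (|KE||KW|), giving 143.68°.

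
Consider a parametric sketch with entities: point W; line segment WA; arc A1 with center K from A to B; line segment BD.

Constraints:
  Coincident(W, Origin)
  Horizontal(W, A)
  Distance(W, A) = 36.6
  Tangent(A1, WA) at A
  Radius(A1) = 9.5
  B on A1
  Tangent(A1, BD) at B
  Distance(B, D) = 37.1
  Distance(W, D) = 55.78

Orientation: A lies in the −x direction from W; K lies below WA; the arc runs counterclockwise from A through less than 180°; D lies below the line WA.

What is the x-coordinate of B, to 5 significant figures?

-45.234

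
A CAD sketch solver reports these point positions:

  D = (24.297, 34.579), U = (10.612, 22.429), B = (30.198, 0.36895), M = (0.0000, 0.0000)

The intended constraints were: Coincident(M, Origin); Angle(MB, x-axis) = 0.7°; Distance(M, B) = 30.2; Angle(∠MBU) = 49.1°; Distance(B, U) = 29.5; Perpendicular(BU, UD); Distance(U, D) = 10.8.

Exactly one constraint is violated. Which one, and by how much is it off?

Distance(U, D) = 10.8 — off by 7.50.

M = (0.00, 0.00) ✓; MB at 0.7000° ✓; |MB| = 30.20 ✓; ∠MBU = 49.10° ✓; |BU| = 29.50 ✓; ∠(BU, UD) = 90.00° ✓; |UD| = 18.30 ✗.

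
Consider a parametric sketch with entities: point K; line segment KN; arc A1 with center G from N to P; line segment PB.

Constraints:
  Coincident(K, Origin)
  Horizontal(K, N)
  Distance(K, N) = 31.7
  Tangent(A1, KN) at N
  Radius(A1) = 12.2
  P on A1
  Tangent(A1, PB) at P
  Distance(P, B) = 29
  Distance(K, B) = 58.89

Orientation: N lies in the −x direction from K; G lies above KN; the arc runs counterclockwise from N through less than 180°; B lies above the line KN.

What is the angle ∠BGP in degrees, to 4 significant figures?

67.18°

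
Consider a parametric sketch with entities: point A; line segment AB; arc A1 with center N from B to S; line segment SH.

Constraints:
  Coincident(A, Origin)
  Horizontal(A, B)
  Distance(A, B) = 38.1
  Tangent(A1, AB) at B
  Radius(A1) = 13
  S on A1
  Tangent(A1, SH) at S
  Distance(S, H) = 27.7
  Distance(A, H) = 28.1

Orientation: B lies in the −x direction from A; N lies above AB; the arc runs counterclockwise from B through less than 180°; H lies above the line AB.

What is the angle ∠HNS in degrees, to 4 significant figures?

64.86°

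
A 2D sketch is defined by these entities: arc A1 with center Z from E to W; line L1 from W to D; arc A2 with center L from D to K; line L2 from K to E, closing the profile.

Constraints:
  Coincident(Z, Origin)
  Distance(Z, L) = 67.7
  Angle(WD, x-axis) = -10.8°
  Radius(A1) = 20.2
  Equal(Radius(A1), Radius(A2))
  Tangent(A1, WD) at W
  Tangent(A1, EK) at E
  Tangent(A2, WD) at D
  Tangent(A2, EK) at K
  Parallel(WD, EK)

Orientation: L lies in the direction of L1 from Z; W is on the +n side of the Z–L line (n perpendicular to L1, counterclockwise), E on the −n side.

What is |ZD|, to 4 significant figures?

70.65

The slot axis is L1's direction at -10.8°, so u = (cos -10.8°, sin -10.8°) = (0.9823, -0.1874) and n = (−sin -10.8°, cos -10.8°) = (0.1874, 0.9823). Z is at the origin and L lies 67.7 along u from Z, so L = 67.7·u = (66.50, -12.69). Tangency of A1 to both parallel lines with radius 20.2 puts W and E at Z ± 20.2·n: W = (3.785, 19.84), E = (-3.785, -19.84). Equal radii place D and K the same way about L: D = L + 20.2·n = (70.29, 7.156), K = L − 20.2·n = (62.72, -32.53). Then |ZD| = |D − Z| = 70.65.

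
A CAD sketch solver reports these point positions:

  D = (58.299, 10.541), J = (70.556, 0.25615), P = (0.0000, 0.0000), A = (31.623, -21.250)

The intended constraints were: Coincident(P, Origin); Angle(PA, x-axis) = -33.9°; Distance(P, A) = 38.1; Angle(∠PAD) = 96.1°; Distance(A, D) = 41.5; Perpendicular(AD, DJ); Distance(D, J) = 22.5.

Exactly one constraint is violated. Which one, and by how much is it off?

Distance(D, J) = 22.5 — off by 6.50.

P = (0.00, 0.00) ✓; PA at -33.90° ✓; |PA| = 38.10 ✓; ∠PAD = 96.10° ✓; |AD| = 41.50 ✓; ∠(AD, DJ) = 90.00° ✓; |DJ| = 16.00 ✗.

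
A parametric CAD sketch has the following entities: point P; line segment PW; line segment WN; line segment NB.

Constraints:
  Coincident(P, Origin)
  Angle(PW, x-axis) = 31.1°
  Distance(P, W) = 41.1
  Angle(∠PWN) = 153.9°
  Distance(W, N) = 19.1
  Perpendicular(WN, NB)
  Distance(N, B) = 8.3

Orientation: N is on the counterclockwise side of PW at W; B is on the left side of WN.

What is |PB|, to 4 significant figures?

56.86

P is at the origin; PW runs at 31.1° with length 41.1, so W = 41.1·(cos 31.1°, sin 31.1°) = (35.19, 21.23). ∠PWN = 153.9°, so WN runs at 31.1° + (180° − 153.9°) = 57.20° from the x-axis; with |WN| = 19.1, N = W + 19.1·(cos 57.20°, sin 57.20°) = (45.54, 37.28). WN ⟂ NB; with |NB| = 8.3 on the left of WN, B = N + 8.3·(-0.8406, 0.5417) = (38.56, 41.78). Then |PB| = |B − P| = 56.86.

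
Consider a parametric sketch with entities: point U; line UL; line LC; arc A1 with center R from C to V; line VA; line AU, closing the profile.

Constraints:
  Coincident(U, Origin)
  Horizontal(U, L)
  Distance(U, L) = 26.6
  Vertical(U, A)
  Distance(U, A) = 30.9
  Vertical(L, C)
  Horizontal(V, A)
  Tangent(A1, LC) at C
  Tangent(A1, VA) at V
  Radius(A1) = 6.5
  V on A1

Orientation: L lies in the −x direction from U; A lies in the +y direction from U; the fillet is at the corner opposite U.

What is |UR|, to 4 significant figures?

31.61

U is at the origin; U and L share the same y with |UL| = 26.6 and L on the −x side, so L = (-26.60, 0.000). UA is vertical with |UA| = 30.9 and A on the +y side, so A = (0.000, 30.90). The virtual corner opposite U is at (-26.60, 30.90). The tangent condition forces RC to be normal to LC and since A1 is tangent to VA there, RV ⟂ VA, with radius 6.5, so the center R sits 6.5 in from both sides at R = (-20.10, 24.40). Then |UR| = |R − U| = 31.61.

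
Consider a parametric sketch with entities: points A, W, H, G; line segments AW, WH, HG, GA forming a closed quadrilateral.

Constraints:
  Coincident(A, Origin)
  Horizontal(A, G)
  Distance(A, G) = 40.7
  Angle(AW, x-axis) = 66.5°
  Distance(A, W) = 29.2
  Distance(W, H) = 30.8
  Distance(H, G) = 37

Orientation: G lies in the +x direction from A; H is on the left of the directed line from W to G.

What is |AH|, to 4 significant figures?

55.00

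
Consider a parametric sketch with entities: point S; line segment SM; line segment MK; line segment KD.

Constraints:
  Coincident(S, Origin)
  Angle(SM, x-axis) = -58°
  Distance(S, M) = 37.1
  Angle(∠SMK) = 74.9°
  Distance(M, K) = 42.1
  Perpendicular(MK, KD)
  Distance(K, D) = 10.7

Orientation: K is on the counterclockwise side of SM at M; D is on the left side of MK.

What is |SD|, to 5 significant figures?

41.025

S is at the origin; SM runs at -58.0° with length 37.1, so M = 37.1·(cos -58.0°, sin -58.0°) = (19.660, -31.463). ∠SMK = 74.9°, so MK runs at -58.0° + (180° − 74.9°) = 47.100° from the x-axis; with |MK| = 42.1, K = M + 42.1·(cos 47.100°, sin 47.100°) = (48.318, -0.62253). The perpendicularity gives KD at right angles to MK; with |KD| = 10.7 on the left of MK, D = K + 10.7·(-0.73254, 0.68072) = (40.480, 6.6612). Then |SD| = |D − S| = 41.025.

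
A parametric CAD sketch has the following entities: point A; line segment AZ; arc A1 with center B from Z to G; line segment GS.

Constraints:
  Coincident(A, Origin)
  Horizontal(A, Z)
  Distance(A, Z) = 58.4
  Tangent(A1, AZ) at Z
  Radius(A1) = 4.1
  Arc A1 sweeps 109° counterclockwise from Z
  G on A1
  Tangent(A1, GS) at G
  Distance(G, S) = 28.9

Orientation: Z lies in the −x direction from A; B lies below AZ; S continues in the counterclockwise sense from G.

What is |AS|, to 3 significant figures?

62.2

A is at the origin; A and Z share the same y with |AZ| = 58.4 and Z on the −x side, so Z = (-58.4, 0.00). The tangent condition forces BZ to be normal to AZ, so B = Z + (0, -4.1) = (-58.4, -4.10). On A1, Z sits at bearing 90° from B; a 109° counterclockwise sweep puts G at bearing 199°, so G = B + 4.1·(cos 199°, sin 199°) = (-62.3, -5.43). The tangent condition forces BG to be normal to GS, so GS runs along (−sin 199°, cos 199°); with |GS| = 28.9, S = (-52.9, -32.8). Then |AS| = |S − A| = 62.2.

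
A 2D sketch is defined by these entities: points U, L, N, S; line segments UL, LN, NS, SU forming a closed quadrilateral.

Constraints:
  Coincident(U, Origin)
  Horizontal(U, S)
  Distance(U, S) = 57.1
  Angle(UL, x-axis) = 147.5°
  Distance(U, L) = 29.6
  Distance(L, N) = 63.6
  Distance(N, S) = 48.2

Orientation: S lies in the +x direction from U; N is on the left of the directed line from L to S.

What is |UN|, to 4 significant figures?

53.34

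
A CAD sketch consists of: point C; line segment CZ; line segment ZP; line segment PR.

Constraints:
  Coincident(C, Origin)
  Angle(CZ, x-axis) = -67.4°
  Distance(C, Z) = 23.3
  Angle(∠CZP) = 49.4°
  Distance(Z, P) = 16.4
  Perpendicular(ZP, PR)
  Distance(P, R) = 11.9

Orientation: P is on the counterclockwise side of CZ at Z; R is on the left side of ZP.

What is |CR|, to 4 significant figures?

5.922

C is at the origin; CZ runs at -67.4° with length 23.3, so Z = 23.3·(cos -67.4°, sin -67.4°) = (8.954, -21.51). ∠CZP = 49.4°, so ZP runs at -67.4° + (180° − 49.4°) = 63.20° from the x-axis; with |ZP| = 16.4, P = Z + 16.4·(cos 63.20°, sin 63.20°) = (16.35, -6.872). The perpendicularity gives PR at right angles to ZP; with |PR| = 11.9 on the left of ZP, R = P + 11.9·(-0.8926, 0.4509) = (5.727, -1.507). Then |CR| = |R − C| = 5.922.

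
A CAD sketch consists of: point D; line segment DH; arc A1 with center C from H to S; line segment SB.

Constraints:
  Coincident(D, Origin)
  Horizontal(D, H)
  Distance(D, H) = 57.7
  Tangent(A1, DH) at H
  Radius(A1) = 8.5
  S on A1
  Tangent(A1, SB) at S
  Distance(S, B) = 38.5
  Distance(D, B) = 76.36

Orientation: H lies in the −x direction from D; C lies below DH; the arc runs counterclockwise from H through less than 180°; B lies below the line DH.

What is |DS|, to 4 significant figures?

66.82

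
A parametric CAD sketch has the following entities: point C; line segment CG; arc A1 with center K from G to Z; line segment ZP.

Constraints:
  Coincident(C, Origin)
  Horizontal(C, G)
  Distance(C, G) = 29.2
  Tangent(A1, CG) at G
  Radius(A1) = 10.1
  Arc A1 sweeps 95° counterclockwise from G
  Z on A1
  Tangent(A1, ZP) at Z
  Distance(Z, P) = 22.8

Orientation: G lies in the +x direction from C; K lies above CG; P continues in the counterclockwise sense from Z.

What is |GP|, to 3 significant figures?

34.6

C is at the origin; C and G share the same y with |CG| = 29.2 and G on the +x side, so G = (29.2, 0.00). Since A1 is tangent to CG there, KG ⟂ CG, so K = G + (0, 10.1) = (29.2, 10.1). On A1, G sits at bearing -90° from K; a 95° counterclockwise sweep puts Z at bearing 5°, so Z = K + 10.1·(cos 5°, sin 5°) = (39.3, 11.0). Since A1 is tangent to ZP there, KZ ⟂ ZP, so ZP runs along (−sin 5°, cos 5°); with |ZP| = 22.8, P = (37.3, 33.7). Then |GP| = |P − G| = 34.6.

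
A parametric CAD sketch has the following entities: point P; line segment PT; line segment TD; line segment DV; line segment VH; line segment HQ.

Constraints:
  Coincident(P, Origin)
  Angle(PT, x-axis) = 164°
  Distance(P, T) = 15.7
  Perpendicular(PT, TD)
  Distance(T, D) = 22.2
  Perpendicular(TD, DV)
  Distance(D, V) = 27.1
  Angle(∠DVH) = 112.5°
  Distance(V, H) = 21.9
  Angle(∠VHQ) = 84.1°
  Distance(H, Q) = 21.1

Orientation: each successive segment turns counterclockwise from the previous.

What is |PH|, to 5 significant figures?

19.878

P is at the origin; PT runs at 164.0° with length 15.7, so T = (-15.092, 4.3275). PT ⟂ TD, so TD runs at -106.00°; with |TD| = 22.2, D = (-21.211, -17.013). TD is perpendicular to DV, so DV runs at -16.000°; with |DV| = 27.1, V = (4.8392, -24.482). ∠DVH = 112.5° gives VH at 51.500° from the x-axis; with |VH| = 21.9, H = (18.472, -7.3432). Then |PH| = |H − P| = 19.878.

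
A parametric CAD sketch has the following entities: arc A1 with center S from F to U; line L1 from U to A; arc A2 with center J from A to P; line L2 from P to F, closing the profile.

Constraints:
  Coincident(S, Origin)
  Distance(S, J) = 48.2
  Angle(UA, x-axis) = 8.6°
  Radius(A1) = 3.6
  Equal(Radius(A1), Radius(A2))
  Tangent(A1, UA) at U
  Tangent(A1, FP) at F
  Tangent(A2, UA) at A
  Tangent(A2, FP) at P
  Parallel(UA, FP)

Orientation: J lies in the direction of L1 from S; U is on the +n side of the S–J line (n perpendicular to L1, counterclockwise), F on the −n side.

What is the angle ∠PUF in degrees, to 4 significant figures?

81.50°

The slot axis is L1's direction at 8.6°, so u = (cos 8.6°, sin 8.6°) = (0.9888, 0.1495) and n = (−sin 8.6°, cos 8.6°) = (-0.1495, 0.9888). S is at the origin and J lies 48.2 along u from S, so J = 48.2·u = (47.66, 7.208). Tangency of A1 to both parallel lines with radius 3.6 puts U and F at S ± 3.6·n: U = (-0.5383, 3.560), F = (0.5383, -3.560). Equal radii place A and P the same way about J: A = J + 3.6·n = (47.12, 10.77), P = J − 3.6·n = (48.20, 3.648). Then cos ∠PUF = UP·UF / (|UP||UF|), giving 81.50°.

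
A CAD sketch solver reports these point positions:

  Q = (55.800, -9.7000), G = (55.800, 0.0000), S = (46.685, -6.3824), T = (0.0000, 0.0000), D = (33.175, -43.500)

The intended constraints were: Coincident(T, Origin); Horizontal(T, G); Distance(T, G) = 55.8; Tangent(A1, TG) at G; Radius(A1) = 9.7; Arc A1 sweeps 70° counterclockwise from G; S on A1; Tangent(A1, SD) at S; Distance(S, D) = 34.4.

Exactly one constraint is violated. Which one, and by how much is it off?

Distance(S, D) = 34.4 — off by 5.10.

T = (0.00, 0.00) ✓; T.y = 0.00, G.y = 0.00 ✓; |TG| = 55.80 ✓; ∠(QG, GT) = 90.00° ✓; |QG| = 9.700 ✓; bearing(Q→S) − bearing(Q→G) = 70.00° ✓; |QS| = 9.700 ✓; ∠(QS, SD) = 90.00° ✓; |SD| = 39.50 ✗.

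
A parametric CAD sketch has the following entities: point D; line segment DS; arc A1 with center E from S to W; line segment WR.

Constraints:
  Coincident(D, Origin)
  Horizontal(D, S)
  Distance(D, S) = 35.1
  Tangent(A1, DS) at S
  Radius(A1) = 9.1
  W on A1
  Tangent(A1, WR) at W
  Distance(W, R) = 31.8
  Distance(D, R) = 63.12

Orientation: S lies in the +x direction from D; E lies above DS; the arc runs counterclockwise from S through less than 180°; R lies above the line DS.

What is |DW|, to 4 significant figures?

44.67

D is at the origin; D and S share the same y with |DS| = 35.1 and S on the +x side, so S = (35.10, 0.000). The tangent condition forces ES to be normal to DS, so E = S + (0, 9.1) = (35.10, 9.100). Since EW ⟂ WR (tangency), |ER| = √(9.1² + 31.8²) = 33.08 regardless of where W sits on A1. So R lies on both circle(D, 63.12) and circle(E, 33.08); the above-DS intersection is R = (49.87, 38.70). W is the foot of the tangent from R: W = (44.05, 7.435).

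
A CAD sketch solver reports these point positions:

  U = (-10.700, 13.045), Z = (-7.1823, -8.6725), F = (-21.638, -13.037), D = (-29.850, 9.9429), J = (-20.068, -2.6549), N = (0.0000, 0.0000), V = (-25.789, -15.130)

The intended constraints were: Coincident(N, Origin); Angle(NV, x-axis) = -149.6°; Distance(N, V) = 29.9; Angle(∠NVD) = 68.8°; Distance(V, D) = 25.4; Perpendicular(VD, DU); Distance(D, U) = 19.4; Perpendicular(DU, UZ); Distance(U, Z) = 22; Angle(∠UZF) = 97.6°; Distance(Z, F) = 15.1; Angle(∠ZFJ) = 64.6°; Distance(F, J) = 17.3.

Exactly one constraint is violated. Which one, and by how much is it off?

Distance(F, J) = 17.3 — off by 6.80.

N = (0.00, 0.00) ✓; NV at -149.6° ✓; |NV| = 29.90 ✓; ∠NVD = 68.80° ✓; |VD| = 25.40 ✓; ∠(VD, DU) = 90.00° ✓; |DU| = 19.40 ✓; ∠(DU, UZ) = 90.00° ✓; |UZ| = 22.00 ✓; ∠UZF = 97.60° ✓; |ZF| = 15.10 ✓; ∠ZFJ = 64.60° ✓; |FJ| = 10.50 ✗.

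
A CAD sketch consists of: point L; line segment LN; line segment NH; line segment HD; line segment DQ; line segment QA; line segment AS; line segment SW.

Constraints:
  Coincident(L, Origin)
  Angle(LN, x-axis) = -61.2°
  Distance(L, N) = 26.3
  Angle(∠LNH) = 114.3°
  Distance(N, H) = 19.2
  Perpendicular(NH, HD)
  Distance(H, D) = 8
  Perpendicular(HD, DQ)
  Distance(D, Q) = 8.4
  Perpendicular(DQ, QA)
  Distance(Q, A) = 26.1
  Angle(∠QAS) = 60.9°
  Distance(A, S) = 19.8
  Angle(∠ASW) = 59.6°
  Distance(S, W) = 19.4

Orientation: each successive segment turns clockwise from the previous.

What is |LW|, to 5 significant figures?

31.681

L is at the origin; LN runs at -61.2° with length 26.3, so N = (12.670, -23.047). ∠LNH = 114.3° gives NH at -126.90° from the x-axis; with |NH| = 19.2, H = (1.1421, -38.401). NH ⟂ HD, so HD runs at 143.10°; with |HD| = 8.0, D = (-5.2554, -33.597). HD ⟂ DQ, so DQ runs at 53.100°; with |DQ| = 8.4, Q = (-0.21189, -26.880). The perpendicularity gives QA at right angles to DQ, so QA runs at -36.900°; with |QA| = 26.1, A = (20.660, -42.551). ∠QAS = 60.9° gives AS at -156.00° from the x-axis; with |AS| = 19.8, S = (2.5717, -50.604). ∠ASW = 59.6° gives SW at 83.600° from the x-axis; with |SW| = 19.4, W = (4.7342, -31.325). Then |LW| = |W − L| = 31.681.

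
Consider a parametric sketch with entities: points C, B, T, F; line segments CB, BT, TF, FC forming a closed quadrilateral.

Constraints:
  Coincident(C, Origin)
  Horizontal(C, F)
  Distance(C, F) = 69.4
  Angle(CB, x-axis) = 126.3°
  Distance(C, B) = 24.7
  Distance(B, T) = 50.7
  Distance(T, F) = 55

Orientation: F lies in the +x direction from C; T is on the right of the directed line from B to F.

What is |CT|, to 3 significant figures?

26.1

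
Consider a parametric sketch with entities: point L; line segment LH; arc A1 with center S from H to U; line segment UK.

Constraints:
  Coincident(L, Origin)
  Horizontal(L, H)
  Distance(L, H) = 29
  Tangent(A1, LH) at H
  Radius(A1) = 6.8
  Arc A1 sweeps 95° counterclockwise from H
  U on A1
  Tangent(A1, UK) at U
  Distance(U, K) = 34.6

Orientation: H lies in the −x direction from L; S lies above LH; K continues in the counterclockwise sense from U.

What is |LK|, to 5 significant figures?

48.882

L is at the origin; L and H share the same y with |LH| = 29.0 and H on the −x side, so H = (-29.000, 0.0000). The tangent condition forces SH to be normal to LH, so S = H + (0, 6.8) = (-29.000, 6.8000). On A1, H sits at bearing -90° from S; a 95° counterclockwise sweep puts U at bearing 5°, so U = S + 6.8·(cos 5°, sin 5°) = (-22.226, 7.3927). Tangency of A1 to UK means the radius SU is perpendicular to UK, so UK runs along (−sin 5°, cos 5°); with |UK| = 34.6, K = (-25.241, 41.861). Then |LK| = |K − L| = 48.882.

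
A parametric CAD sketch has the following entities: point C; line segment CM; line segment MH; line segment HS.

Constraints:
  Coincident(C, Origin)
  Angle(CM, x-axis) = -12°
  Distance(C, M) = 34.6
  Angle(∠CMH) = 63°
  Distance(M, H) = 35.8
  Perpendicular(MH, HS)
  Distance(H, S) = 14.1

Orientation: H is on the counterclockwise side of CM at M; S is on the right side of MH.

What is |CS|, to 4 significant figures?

49.22

∠CMH = 63.0°, so MH runs at -12.0° + (180° − 63.0°) = 105.0° from the x-axis; with |MH| = 35.8, H = M + 35.8·(cos 105.0°, sin 105.0°) = (24.58, 27.39). MH is perpendicular to HS; with |HS| = 14.1 on the right of MH, S = H + 14.1·(0.9659, 0.2588) = (38.20, 31.04). Then |CS| = |S − C| = 49.22.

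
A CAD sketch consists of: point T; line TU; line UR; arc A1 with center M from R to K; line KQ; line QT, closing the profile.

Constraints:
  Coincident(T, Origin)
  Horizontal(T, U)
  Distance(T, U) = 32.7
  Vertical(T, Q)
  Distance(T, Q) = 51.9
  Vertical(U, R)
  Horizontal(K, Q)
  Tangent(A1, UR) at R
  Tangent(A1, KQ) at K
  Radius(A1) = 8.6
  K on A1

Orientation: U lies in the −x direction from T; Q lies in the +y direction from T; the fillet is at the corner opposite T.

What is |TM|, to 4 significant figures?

49.56

T and Q share the same x with |TQ| = 51.9 and Q on the +y side, so Q = (0.000, 51.90). The virtual corner opposite T is at (-32.70, 51.90). Since A1 is tangent to UR there, MR ⟂ UR and the tangent condition forces MK to be normal to KQ, with radius 8.6, so the center M sits 8.6 in from both sides at M = (-24.10, 43.30). Then |TM| = |M − T| = 49.56.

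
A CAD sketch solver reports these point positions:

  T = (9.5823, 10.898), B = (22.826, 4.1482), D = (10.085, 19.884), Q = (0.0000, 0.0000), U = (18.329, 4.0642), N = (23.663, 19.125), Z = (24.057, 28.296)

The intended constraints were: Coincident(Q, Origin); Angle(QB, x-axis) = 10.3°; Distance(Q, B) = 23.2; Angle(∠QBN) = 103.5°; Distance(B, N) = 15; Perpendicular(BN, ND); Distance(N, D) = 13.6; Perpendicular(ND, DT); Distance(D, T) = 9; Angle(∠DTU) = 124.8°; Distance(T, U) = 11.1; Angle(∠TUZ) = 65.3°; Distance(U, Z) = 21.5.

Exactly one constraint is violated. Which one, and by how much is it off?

Distance(U, Z) = 21.5 — off by 3.40.

Q = (0.00, 0.00) ✓; QB at 10.30° ✓; |QB| = 23.20 ✓; ∠QBN = 103.5° ✓; |BN| = 15.00 ✓; ∠(BN, ND) = 90.00° ✓; |ND| = 13.60 ✓; ∠(ND, DT) = 90.00° ✓; |DT| = 9.000 ✓; ∠DTU = 124.8° ✓; |TU| = 11.10 ✓; ∠TUZ = 65.30° ✓; |UZ| = 24.90 ✗.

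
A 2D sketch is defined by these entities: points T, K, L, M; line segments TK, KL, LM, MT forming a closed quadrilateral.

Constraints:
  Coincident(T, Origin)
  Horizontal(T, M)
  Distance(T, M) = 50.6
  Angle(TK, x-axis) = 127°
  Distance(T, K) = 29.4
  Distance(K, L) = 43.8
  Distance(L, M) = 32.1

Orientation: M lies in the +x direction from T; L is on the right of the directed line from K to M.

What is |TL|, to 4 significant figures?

18.56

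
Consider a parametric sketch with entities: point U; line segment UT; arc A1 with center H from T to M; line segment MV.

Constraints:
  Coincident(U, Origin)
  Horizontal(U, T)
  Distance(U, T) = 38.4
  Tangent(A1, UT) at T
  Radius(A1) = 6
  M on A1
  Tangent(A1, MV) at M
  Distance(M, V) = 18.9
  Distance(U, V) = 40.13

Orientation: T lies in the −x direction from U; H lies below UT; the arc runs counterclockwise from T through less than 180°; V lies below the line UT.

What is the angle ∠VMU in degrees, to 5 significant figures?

65.138°

Checks: |HM| = 6.000 ✓; ∠(HM, MV) = 90.00° ✓; |MV| = 18.90 ✓; |UV| = 40.13 ✓.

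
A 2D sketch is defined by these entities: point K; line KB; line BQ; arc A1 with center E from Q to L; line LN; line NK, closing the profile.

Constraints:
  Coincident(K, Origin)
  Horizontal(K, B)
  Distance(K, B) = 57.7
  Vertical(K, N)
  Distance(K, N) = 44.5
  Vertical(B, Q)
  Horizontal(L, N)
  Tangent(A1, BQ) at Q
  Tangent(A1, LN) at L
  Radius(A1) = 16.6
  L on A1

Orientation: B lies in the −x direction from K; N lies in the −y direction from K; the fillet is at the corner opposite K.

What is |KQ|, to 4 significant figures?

64.09

K is at the origin; KB is horizontal with |KB| = 57.7 and B on the −x side, so B = (-57.70, 0.000). KN is vertical with |KN| = 44.5 and N on the −y side, so N = (0.000, -44.50). The virtual corner opposite K is at (-57.70, -44.50). A1 meets BQ tangentially, so EQ is at right angles to BQ and A1 meets LN tangentially, so EL is at right angles to LN, with radius 16.6, so the center E sits 16.6 in from both sides at E = (-41.10, -27.90). That places the tangent points at Q = (-57.70, -27.90) on BQ and L = (-41.10, -44.50) on LN. Then |KQ| = |Q − K| = 64.09.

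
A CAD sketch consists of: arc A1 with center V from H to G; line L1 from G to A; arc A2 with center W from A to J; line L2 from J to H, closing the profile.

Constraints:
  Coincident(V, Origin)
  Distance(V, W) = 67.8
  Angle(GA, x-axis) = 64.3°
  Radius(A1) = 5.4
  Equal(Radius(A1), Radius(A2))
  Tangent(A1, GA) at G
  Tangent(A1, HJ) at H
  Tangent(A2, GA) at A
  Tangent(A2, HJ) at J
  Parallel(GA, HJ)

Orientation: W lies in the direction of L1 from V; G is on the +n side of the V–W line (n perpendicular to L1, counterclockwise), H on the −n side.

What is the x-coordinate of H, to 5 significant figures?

4.8658

The slot axis is L1's direction at 64.3°, so u = (cos 64.3°, sin 64.3°) = (0.43366, 0.90108) and n = (−sin 64.3°, cos 64.3°) = (-0.90108, 0.43366). V is at the origin and W lies 67.8 along u from V, so W = 67.8·u = (29.402, 61.093). Tangency of A1 to both parallel lines with radius 5.4 puts G and H at V ± 5.4·n: G = (-4.8658, 2.3418), H = (4.8658, -2.3418). So H.x = 4.8658.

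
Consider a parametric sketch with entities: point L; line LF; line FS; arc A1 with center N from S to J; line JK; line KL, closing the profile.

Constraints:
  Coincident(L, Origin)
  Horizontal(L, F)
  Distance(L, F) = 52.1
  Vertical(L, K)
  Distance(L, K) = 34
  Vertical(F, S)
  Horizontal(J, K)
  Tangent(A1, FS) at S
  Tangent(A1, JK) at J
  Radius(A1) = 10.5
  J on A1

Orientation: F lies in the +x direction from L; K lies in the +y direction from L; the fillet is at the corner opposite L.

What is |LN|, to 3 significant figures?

47.8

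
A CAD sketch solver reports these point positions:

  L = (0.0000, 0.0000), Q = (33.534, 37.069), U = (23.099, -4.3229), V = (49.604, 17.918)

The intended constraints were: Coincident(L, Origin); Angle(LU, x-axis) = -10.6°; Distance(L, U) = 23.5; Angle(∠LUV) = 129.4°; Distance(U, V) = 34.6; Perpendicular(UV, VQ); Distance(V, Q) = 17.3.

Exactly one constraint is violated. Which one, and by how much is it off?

Distance(V, Q) = 17.3 — off by 7.70.

L = (0.00, 0.00) ✓; LU at -10.60° ✓; |LU| = 23.50 ✓; ∠LUV = 129.4° ✓; |UV| = 34.60 ✓; ∠(UV, VQ) = 90.00° ✓; |VQ| = 25.00 ✗.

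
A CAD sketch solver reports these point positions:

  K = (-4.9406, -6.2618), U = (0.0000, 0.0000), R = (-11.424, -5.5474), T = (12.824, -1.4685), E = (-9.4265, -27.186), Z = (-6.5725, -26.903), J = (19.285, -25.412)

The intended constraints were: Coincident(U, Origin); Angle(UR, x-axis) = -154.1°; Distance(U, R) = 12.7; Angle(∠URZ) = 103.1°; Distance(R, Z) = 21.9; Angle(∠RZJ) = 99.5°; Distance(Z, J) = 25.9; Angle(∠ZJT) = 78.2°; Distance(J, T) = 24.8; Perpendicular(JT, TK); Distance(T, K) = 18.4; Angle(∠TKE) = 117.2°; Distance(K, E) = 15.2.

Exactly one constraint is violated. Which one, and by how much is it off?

Distance(K, E) = 15.2 — off by 6.20.

U = (0.00, 0.00) ✓; UR at -154.1° ✓; |UR| = 12.70 ✓; ∠URZ = 103.1° ✓; |RZ| = 21.90 ✓; ∠RZJ = 99.50° ✓; |ZJ| = 25.90 ✓; ∠ZJT = 78.20° ✓; |JT| = 24.80 ✓; ∠(JT, TK) = 90.00° ✓; |TK| = 18.40 ✓; ∠TKE = 117.2° ✓; |KE| = 21.40 ✗.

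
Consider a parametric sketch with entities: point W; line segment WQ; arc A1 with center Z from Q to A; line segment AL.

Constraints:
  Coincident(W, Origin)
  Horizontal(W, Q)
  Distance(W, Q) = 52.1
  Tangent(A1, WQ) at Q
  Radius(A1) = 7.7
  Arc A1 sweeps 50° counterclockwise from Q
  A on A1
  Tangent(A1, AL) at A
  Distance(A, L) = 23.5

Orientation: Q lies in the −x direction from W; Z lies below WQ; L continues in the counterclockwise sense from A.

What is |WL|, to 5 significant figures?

75.993

W is at the origin; WQ is horizontal with |WQ| = 52.1 and Q on the −x side, so Q = (-52.100, 0.0000). Since A1 is tangent to WQ there, ZQ ⟂ WQ, so Z = Q + (0, -7.7) = (-52.100, -7.7000). On A1, Q sits at bearing 90° from Z; a 50° counterclockwise sweep puts A at bearing 140°, so A = Z + 7.7·(cos 140°, sin 140°) = (-57.999, -2.7505). Since A1 is tangent to AL there, ZA ⟂ AL, so AL runs along (−sin 140°, cos 140°); with |AL| = 23.5, L = (-73.104, -20.753). Then |WL| = |L − W| = 75.993.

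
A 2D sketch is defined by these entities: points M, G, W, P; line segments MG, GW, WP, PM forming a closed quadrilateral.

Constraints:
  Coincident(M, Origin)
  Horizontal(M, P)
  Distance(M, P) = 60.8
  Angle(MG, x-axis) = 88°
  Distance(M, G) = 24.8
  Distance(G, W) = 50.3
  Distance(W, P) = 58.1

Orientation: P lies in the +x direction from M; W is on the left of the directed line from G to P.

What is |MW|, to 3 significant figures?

68.6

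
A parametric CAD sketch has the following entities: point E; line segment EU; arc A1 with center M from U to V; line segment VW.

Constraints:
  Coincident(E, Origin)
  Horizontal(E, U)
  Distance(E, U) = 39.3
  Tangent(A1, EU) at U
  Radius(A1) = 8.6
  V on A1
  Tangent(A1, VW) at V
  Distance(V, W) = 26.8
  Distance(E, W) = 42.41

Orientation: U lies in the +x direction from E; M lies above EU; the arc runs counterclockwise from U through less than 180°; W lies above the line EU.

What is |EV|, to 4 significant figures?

47.64

Checks: |MV| = 8.600 ✓; ∠(MV, VW) = 90.00° ✓; |VW| = 26.80 ✓; |EW| = 42.41 ✓.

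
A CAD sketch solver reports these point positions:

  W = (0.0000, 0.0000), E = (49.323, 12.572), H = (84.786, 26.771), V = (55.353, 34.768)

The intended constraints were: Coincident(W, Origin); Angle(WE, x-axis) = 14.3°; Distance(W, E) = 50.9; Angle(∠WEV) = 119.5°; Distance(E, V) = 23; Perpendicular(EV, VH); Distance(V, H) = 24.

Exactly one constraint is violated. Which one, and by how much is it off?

Distance(V, H) = 24 — off by 6.50.

W = (0.00, 0.00) ✓; WE at 14.30° ✓; |WE| = 50.90 ✓; ∠WEV = 119.5° ✓; |EV| = 23.00 ✓; ∠(EV, VH) = 90.00° ✓; |VH| = 30.50 ✗.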